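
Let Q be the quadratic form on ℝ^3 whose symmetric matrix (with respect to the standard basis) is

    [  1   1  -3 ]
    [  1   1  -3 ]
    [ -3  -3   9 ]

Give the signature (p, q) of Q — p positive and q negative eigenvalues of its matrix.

(1, 0)

Applying the same elementary operations to the rows and columns of A produces a congruent diagonal matrix with entries 1, 0, 0.
That gives 1 positive, 2 zero pivots.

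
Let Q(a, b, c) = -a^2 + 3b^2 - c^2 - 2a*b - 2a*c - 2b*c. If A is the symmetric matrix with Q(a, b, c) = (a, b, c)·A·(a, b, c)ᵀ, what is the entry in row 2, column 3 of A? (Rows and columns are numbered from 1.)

The coefficient of b·c in Q is -2. For a symmetric A this equals A[2,3] + A[3,2] = 2·A[2,3].
So A[2,3] = -2/2 = -1.

-1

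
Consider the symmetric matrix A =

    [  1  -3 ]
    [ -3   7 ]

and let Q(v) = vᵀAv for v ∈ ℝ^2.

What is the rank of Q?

2

Applying the same elementary operations to the rows and columns of A produces a congruent diagonal matrix with entries 1, -2.
That gives 1 positive, 1 negative pivots.
The rank is the number of nonzero pivots: 2.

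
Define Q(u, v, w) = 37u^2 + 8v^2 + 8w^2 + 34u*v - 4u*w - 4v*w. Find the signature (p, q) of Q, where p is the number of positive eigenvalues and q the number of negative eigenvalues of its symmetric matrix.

The symmetric matrix is A = [[37, 17, -2], [17, 8, -2], [-2, -2, 8]].
Congruent diagonalization of A (simultaneous row and column reduction) yields pivots 37, 7/37, 12/7.
Counting signs: 3 positive.

(3, 0)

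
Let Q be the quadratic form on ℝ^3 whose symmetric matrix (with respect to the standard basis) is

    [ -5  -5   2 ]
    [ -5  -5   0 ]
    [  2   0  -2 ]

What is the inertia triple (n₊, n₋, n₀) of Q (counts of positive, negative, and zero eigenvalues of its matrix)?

(1, 2, 0)

By Sylvester's law of inertia any congruent diagonalization of A has 1 positive, 2 negative and 0 zero entries.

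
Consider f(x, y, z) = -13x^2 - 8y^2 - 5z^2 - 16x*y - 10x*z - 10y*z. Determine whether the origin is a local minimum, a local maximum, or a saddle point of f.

local maximum

The Hessian at the origin is H = [[-26, -16, -10], [-16, -16, -10], [-10, -10, -10]].
An LDLᵀ factorisation of H has diagonal entries -26, -80/13, -15/4.
Counting signs: 3 negative.
H is negative definite, so the origin is a strict local maximum.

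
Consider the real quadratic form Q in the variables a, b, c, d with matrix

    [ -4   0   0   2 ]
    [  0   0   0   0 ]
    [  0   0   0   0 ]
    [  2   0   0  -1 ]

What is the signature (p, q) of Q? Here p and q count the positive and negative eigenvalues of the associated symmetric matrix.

Symmetric row and column elimination reduces A to a congruent diagonal form with pivots -4, 0, 0, 0.
Counting signs: 1 negative, 3 zero.

(0, 1)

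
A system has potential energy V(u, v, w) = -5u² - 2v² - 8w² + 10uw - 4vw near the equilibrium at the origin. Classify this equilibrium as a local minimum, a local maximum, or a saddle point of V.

local maximum

The Hessian at the origin is H = [[-10, 0, 10], [0, -4, -4], [10, -4, -16]].
Row-reducing H symmetrically gives the diagonal entries -10, -4, -2.
Counting signs: 3 negative.
H is negative definite, so the origin is a strict local maximum.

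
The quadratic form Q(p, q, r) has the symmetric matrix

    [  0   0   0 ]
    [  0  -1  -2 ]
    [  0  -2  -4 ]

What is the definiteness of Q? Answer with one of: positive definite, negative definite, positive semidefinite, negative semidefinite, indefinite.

negative semidefinite

Applying the same elementary operations to the rows and columns of A produces a congruent diagonal matrix with entries 0, -1, 0.
Counting signs: 1 negative, 2 zero.
Hence Q is negative semidefinite.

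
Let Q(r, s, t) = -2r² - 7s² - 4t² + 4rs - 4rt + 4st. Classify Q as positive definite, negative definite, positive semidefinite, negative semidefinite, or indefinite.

Write A = [[-2, 2, -2], [2, -7, 2], [-2, 2, -4]].
Applying the same elementary operations to the rows and columns of A produces a congruent diagonal matrix with entries -2, -5, -2.
That gives 3 negative pivots.
Hence Q is negative definite.

negative definite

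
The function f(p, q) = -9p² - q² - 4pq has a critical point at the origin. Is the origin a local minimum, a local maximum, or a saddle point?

local maximum

The Hessian at the origin is H = [[-18, -4], [-4, -2]].
det H = -18·-2 − (-4)² = 20 > 0 and H[1,1] = -18 < 0, so H is negative definite.
Therefore the origin is a local maximum.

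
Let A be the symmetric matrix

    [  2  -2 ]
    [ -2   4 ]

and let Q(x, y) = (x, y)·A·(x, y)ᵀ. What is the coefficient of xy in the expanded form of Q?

-4

The coefficient of xy is A[1,2] + A[2,1] = 2·(-2) = -4.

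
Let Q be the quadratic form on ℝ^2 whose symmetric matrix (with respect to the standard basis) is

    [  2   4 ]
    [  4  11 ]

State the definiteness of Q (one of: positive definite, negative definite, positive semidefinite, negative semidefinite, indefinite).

An LDLᵀ factorisation of A has diagonal entries 2, 3.
That gives 2 positive pivots.
Hence Q is positive definite.

positive definite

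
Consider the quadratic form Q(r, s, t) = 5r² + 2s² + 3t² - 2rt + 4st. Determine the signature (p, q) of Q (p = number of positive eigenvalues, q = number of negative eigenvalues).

Write A = [[5, 0, -1], [0, 2, 2], [-1, 2, 3]].
Symmetric row and column elimination reduces A to a congruent diagonal form with pivots 5, 2, 4/5.
So there are 3 positive pivots.

(3, 0)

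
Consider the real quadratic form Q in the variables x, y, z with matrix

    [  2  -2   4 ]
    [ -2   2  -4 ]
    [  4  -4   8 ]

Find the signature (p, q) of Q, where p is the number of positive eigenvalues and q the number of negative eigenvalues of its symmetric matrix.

Congruent diagonalization of A (simultaneous row and column reduction) yields pivots 2, 0, 0.
That gives 1 positive, 2 zero pivots.

(1, 0)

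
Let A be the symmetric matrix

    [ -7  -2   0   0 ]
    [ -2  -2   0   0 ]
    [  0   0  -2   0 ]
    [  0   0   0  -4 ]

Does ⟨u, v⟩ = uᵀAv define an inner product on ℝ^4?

An LDLᵀ factorisation of A has diagonal entries -7, -10/7, -2, -4.
So there are 4 negative pivots.
Hence Q is negative definite.
⟨·,·⟩ is an inner product exactly when A is positive definite.

no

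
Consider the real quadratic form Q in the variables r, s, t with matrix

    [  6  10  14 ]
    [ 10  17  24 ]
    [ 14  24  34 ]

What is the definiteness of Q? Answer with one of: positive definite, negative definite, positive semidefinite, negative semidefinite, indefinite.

positive semidefinite

Row-reducing A symmetrically gives the diagonal entries 6, 1/3, 0.
Counting signs: 2 positive, 1 zero.
Hence Q is positive semidefinite.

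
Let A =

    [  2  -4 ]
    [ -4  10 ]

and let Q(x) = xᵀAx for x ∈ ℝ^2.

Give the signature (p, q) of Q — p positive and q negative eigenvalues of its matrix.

Symmetric row and column elimination reduces A to a congruent diagonal form with pivots 2, 2.
Counting signs: 2 positive.

(2, 0)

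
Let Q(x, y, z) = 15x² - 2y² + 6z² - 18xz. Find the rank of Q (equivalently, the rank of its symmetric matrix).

3

Write A = [[15, 0, -9], [0, -2, 0], [-9, 0, 6]].
Row-reducing A symmetrically gives the diagonal entries 15, -2, 3/5.
That gives 2 positive, 1 negative pivots.
The rank is the number of nonzero pivots: 3.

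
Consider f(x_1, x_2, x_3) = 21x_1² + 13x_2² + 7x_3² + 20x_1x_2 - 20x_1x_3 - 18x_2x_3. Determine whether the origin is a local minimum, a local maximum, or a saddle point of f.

The Hessian at the origin is H = [[42, 20, -20], [20, 26, -18], [-20, -18, 14]].
Congruent diagonalization of H (simultaneous row and column reduction) yields pivots 42, 346/21, 20/173.
Counting signs: 3 positive.
H is positive definite, so the origin is a strict local minimum.

local minimum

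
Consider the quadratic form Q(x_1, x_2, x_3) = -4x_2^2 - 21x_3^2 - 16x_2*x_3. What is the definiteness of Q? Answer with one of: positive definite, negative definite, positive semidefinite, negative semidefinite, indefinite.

negative semidefinite

The symmetric matrix is A = [[0, 0, 0], [0, -4, -8], [0, -8, -21]].
Applying the same elementary operations to the rows and columns of A produces a congruent diagonal matrix with entries 0, -4, -5.
Counting signs: 2 negative, 1 zero.
Hence Q is negative semidefinite.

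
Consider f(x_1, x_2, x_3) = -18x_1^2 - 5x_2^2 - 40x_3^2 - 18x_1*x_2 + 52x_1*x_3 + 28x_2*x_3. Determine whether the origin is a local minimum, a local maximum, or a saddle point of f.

local maximum

The Hessian at the origin is H = [[-36, -18, 52], [-18, -10, 28], [52, 28, -80]].
An LDLᵀ factorisation of H has diagonal entries -36, -1, -8/9.
So there are 3 negative pivots.
H is negative definite, so the origin is a strict local maximum.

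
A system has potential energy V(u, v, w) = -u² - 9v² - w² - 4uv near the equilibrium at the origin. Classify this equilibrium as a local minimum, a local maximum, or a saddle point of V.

local maximum

The Hessian at the origin is H = [[-2, -4, 0], [-4, -18, 0], [0, 0, -2]].
Row-reducing H symmetrically gives the diagonal entries -2, -10, -2.
Counting signs: 3 negative.
H is negative definite, so the origin is a strict local maximum.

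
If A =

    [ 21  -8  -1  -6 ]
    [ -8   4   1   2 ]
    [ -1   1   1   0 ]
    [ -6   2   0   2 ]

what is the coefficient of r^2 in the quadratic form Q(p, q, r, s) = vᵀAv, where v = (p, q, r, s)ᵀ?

1

The coefficient of r^2 is the diagonal entry A[3,3] = 1.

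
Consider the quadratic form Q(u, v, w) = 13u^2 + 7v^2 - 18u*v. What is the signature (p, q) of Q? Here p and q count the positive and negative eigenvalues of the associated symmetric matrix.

(2, 0)

Write A = [[13, -9, 0], [-9, 7, 0], [0, 0, 0]].
Symmetric row and column elimination reduces A to a congruent diagonal form with pivots 13, 10/13, 0.
That gives 2 positive, 1 zero pivots.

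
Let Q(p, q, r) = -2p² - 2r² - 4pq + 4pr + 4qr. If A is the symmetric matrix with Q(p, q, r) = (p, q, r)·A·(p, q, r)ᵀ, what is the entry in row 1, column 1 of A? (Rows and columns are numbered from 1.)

The coefficient of p² in Q is -2, and that is exactly A[1,1].

-2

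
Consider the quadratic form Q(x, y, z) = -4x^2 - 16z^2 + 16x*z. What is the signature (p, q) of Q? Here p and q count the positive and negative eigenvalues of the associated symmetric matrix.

(0, 1)

The symmetric matrix is A = [[-4, 0, 8], [0, 0, 0], [8, 0, -16]].
Congruent diagonalization of A (simultaneous row and column reduction) yields pivots -4, 0, 0.
So there are 1 negative, 2 zero pivots.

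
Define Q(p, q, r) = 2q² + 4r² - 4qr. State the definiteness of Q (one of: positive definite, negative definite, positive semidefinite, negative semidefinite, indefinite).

The symmetric matrix is A = [[0, 0, 0], [0, 2, -2], [0, -2, 4]].
Row-reducing A symmetrically gives the diagonal entries 0, 2, 2.
So there are 2 positive, 1 zero pivots.
Hence Q is positive semidefinite.

positive semidefinite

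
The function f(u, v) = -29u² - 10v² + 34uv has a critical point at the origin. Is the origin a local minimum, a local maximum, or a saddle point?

The Hessian at the origin is H = [[-58, 34], [34, -20]].
det H = -58·-20 − (34)² = 4 > 0 and H[1,1] = -58 < 0, so H is negative definite.
Therefore the origin is a local maximum.

local maximum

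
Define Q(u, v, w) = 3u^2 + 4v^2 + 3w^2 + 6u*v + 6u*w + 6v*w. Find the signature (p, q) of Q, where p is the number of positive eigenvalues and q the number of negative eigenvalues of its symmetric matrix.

(2, 0)

Write A = [[3, 3, 3], [3, 4, 3], [3, 3, 3]].
Congruent diagonalization of A (simultaneous row and column reduction) yields pivots 3, 1, 0.
So there are 2 positive, 1 zero pivots.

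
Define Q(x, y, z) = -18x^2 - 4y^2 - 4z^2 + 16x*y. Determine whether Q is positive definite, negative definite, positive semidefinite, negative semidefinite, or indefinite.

negative definite

The symmetric matrix is A = [[-18, 8, 0], [8, -4, 0], [0, 0, -4]].
Applying the same elementary operations to the rows and columns of A produces a congruent diagonal matrix with entries -18, -4/9, -4.
Counting signs: 3 negative.
Hence Q is negative definite.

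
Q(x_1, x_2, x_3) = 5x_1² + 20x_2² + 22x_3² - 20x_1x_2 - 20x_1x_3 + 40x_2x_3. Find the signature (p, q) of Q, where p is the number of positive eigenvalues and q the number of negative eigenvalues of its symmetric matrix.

(2, 0)

The symmetric matrix is A = [[5, -10, -10], [-10, 20, 20], [-10, 20, 22]].
Congruent diagonalization of A (simultaneous row and column reduction) yields pivots 5, 0, 2.
That gives 2 positive, 1 zero pivots.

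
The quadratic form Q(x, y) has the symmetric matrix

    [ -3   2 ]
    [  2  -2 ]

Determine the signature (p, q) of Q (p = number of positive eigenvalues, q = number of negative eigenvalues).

(0, 2)

Row-reducing A symmetrically gives the diagonal entries -3, -2/3.
That gives 2 negative pivots.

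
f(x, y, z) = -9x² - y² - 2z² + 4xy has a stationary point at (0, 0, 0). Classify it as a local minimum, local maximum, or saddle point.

The Hessian at the origin is H = [[-18, 4, 0], [4, -2, 0], [0, 0, -4]].
Applying the same elementary operations to the rows and columns of H produces a congruent diagonal matrix with entries -18, -10/9, -4.
So there are 3 negative pivots.
H is negative definite, so the origin is a strict local maximum.

local maximum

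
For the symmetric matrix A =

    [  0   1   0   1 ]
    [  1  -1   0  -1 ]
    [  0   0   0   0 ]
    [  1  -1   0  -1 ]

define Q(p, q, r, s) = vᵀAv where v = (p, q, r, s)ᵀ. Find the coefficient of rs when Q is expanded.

0

The coefficient of rs is A[3,4] + A[4,3] = 2·0 = 0.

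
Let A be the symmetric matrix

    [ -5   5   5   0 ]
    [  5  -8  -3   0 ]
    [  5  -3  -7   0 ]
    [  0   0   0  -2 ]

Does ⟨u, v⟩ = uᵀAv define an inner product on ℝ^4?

no

Leading principal minors: Δ_1 = -5, Δ_2 = 15, Δ_3 = -10, Δ_4 = 20.
The signs alternate starting with Δ_1 < 0, so by Sylvester's criterion Q is negative definite.
⟨·,·⟩ is an inner product exactly when A is positive definite.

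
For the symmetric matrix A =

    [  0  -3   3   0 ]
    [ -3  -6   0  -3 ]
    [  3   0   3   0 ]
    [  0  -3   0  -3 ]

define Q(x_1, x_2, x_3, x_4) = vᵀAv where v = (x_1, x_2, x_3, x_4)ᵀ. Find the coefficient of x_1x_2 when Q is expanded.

-6

The coefficient of x_1x_2 is A[1,2] + A[2,1] = 2·(-3) = -6.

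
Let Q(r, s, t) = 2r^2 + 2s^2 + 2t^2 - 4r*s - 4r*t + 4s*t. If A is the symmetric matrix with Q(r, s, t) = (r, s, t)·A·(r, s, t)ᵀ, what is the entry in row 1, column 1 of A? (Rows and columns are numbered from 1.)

The coefficient of r^2 in Q is 2, and that is exactly A[1,1].

2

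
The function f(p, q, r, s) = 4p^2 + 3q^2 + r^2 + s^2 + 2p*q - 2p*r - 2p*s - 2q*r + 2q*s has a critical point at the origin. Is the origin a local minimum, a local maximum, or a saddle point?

local minimum

The Hessian at the origin is H = [[8, 2, -2, -2], [2, 6, -2, 2], [-2, -2, 2, 0], [-2, 2, 0, 2]].
Symmetric row and column elimination reduces H to a congruent diagonal form with pivots 8, 11/2, 12/11, 1/3.
That gives 4 positive pivots.
H is positive definite, so the origin is a strict local minimum.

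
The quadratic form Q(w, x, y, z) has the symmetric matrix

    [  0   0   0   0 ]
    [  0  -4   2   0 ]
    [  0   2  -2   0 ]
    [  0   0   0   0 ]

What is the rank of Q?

2

Row-reducing A symmetrically gives the diagonal entries 0, -4, -1, 0.
Counting signs: 2 negative, 2 zero.
The rank is the number of nonzero pivots: 2.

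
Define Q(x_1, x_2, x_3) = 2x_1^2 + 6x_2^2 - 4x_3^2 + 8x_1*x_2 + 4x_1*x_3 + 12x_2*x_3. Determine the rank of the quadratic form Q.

The symmetric matrix is A = [[2, 4, 2], [4, 6, 6], [2, 6, -4]].
Applying the same elementary operations to the rows and columns of A produces a congruent diagonal matrix with entries 2, -2, -4.
So there are 1 positive, 2 negative pivots.
The rank is the number of nonzero pivots: 3.

3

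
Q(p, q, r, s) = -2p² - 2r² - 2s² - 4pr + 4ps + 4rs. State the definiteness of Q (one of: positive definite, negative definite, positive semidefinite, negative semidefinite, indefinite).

negative semidefinite

The symmetric matrix is A = [[-2, 0, -2, 2], [0, 0, 0, 0], [-2, 0, -2, 2], [2, 0, 2, -2]].
Applying the same elementary operations to the rows and columns of A produces a congruent diagonal matrix with entries -2, 0, 0, 0.
So there are 1 negative, 3 zero pivots.
Hence Q is negative semidefinite.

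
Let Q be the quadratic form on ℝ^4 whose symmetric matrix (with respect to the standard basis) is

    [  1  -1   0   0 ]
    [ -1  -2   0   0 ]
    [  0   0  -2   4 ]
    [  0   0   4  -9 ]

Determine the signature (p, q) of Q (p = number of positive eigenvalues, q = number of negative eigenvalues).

An LDLᵀ factorisation of A has diagonal entries 1, -3, -2, -1.
So there are 1 positive, 3 negative pivots.

(1, 3)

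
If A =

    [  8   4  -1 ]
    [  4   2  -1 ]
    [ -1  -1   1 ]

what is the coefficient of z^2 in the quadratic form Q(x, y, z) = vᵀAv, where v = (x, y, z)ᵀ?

1

The coefficient of z^2 is the diagonal entry A[3,3] = 1.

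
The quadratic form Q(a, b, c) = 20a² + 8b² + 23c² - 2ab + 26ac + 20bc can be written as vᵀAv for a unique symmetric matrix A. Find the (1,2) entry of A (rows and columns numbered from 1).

-1

The coefficient of a·b in Q is -2. For a symmetric A this equals A[1,2] + A[2,1] = 2·A[1,2].
So A[1,2] = -2/2 = -1.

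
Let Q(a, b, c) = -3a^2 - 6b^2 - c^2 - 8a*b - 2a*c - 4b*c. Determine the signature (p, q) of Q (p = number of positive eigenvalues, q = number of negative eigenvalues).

The associated matrix is A = [[-3, -4, -1], [-4, -6, -2], [-1, -2, -1]].
Row-reducing A symmetrically gives the diagonal entries -3, -2/3, 0.
Counting signs: 2 negative, 1 zero.

(0, 2)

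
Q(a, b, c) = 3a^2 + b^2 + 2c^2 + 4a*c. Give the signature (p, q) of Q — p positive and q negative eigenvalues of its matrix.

Write A = [[3, 0, 2], [0, 1, 0], [2, 0, 2]].
Applying the same elementary operations to the rows and columns of A produces a congruent diagonal matrix with entries 3, 1, 2/3.
So there are 3 positive pivots.

(3, 0)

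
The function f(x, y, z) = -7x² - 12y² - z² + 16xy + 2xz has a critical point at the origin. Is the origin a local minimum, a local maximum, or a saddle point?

The Hessian at the origin is H = [[-14, 16, 2], [16, -24, 0], [2, 0, -2]].
An LDLᵀ factorisation of H has diagonal entries -14, -40/7, -4/5.
That gives 3 negative pivots.
H is negative definite, so the origin is a strict local maximum.

local maximum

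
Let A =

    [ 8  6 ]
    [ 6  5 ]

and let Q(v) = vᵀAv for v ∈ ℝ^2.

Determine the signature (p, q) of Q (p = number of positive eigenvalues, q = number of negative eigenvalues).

Symmetric row and column elimination reduces A to a congruent diagonal form with pivots 8, 1/2.
Counting signs: 2 positive.

(2, 0)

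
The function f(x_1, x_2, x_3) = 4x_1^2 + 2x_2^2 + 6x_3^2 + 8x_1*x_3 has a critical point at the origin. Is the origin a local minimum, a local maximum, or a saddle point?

The Hessian at the origin is H = [[8, 0, 8], [0, 4, 0], [8, 0, 12]].
Row-reducing H symmetrically gives the diagonal entries 8, 4, 4.
Counting signs: 3 positive.
H is positive definite, so the origin is a strict local minimum.

local minimum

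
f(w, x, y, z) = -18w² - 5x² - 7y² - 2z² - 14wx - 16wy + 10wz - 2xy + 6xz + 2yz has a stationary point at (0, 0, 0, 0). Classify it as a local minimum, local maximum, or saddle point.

local maximum

The Hessian at the origin is H = [[-36, -14, -16, 10], [-14, -10, -2, 6], [-16, -2, -14, 2], [10, 6, 2, -4]].
Applying the same elementary operations to the rows and columns of H produces a congruent diagonal matrix with entries -36, -41/9, -122/41, -10/61.
Counting signs: 4 negative.
H is negative definite, so the origin is a strict local maximum.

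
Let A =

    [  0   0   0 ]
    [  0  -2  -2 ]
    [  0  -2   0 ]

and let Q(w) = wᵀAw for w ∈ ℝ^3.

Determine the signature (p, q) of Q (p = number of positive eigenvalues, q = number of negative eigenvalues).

Symmetric row and column elimination reduces A to a congruent diagonal form with pivots 0, -2, 2.
Counting signs: 1 positive, 1 negative, 1 zero.

(1, 1)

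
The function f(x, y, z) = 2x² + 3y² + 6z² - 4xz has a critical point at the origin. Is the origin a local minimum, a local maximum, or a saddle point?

The Hessian at the origin is H = [[4, 0, -4], [0, 6, 0], [-4, 0, 12]].
Symmetric row and column elimination reduces H to a congruent diagonal form with pivots 4, 6, 8.
That gives 3 positive pivots.
H is positive definite, so the origin is a strict local minimum.

local minimum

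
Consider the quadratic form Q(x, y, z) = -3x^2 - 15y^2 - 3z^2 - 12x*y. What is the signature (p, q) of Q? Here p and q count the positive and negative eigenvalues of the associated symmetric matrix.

The associated matrix is A = [[-3, -6, 0], [-6, -15, 0], [0, 0, -3]].
Row-reducing A symmetrically gives the diagonal entries -3, -3, -3.
That gives 3 negative pivots.

(0, 3)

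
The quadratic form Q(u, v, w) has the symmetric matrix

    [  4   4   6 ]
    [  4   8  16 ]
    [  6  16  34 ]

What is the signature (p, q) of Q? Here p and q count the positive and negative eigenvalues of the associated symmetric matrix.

(2, 0)

Row-reducing A symmetrically gives the diagonal entries 4, 4, 0.
Counting signs: 2 positive, 1 zero.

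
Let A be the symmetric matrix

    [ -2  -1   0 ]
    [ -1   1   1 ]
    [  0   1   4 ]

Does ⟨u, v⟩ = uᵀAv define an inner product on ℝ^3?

Applying the same elementary operations to the rows and columns of A produces a congruent diagonal matrix with entries -2, 3/2, 10/3.
Counting signs: 2 positive, 1 negative.
Hence Q is indefinite.
⟨·,·⟩ is an inner product exactly when A is positive definite.

no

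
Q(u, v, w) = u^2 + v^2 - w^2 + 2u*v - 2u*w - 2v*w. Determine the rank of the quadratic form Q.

The symmetric matrix is A = [[1, 1, -1], [1, 1, -1], [-1, -1, -1]].
Row-reducing A symmetrically gives the diagonal entries 1, 0, -2.
That gives 1 positive, 1 negative, 1 zero pivots.
The rank is the number of nonzero pivots: 2.

2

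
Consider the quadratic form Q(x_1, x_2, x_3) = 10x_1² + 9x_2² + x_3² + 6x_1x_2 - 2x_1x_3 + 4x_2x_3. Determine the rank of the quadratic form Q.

3

Write A = [[10, 3, -1], [3, 9, 2], [-1, 2, 1]].
Congruent diagonalization of A (simultaneous row and column reduction) yields pivots 10, 81/10, 20/81.
So there are 3 positive pivots.
The rank is the number of nonzero pivots: 3.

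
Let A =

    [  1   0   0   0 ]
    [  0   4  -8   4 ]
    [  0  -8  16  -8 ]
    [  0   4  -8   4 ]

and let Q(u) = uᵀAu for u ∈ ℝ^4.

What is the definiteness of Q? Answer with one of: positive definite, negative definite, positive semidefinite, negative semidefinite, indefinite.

positive semidefinite

Congruent diagonalization of A (simultaneous row and column reduction) yields pivots 1, 4, 0, 0.
So there are 2 positive, 2 zero pivots.
Hence Q is positive semidefinite.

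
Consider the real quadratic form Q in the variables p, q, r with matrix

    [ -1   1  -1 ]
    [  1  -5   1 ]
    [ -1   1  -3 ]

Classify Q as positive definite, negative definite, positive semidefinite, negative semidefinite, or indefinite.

Leading principal minors: Δ_1 = -1, Δ_2 = 4, Δ_3 = -8.
The signs alternate starting with Δ_1 < 0, so by Sylvester's criterion Q is negative definite.

negative definite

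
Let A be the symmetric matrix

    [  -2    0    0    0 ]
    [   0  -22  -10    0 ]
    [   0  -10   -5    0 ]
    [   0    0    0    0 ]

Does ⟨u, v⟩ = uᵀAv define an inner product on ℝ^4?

Congruent diagonalization of A (simultaneous row and column reduction) yields pivots -2, -22, -5/11, 0.
So there are 3 negative, 1 zero pivots.
Hence Q is negative semidefinite.
⟨·,·⟩ is an inner product exactly when A is positive definite.

no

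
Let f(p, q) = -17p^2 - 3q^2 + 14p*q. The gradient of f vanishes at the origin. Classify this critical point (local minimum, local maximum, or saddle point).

local maximum

The Hessian at the origin is H = [[-34, 14], [14, -6]].
det H = -34·-6 − (14)² = 8 > 0 and H[1,1] = -34 < 0, so H is negative definite.
Therefore the origin is a local maximum.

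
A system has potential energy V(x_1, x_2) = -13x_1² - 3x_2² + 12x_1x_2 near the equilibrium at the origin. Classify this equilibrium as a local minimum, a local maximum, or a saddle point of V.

The Hessian at the origin is H = [[-26, 12], [12, -6]].
det H = -26·-6 − (12)² = 12 > 0 and H[1,1] = -26 < 0, so H is negative definite.
Therefore the origin is a local maximum.

local maximum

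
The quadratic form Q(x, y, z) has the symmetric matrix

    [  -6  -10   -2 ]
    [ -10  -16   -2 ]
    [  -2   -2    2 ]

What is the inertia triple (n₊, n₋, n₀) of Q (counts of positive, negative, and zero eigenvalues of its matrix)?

(1, 1, 1)

Symmetric row and column elimination reduces A to a congruent diagonal form with pivots -6, 2/3, 0.
So there are 1 positive, 1 negative, 1 zero pivots.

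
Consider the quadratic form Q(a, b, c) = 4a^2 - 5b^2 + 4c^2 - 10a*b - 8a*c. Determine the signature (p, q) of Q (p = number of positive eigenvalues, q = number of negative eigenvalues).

The associated matrix is A = [[4, -5, -4], [-5, -5, 0], [-4, 0, 4]].
An LDLᵀ factorisation of A has diagonal entries 4, -45/4, 20/9.
That gives 2 positive, 1 negative pivots.

(2, 1)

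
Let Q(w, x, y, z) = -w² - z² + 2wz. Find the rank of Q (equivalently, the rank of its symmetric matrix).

1

The symmetric matrix is A = [[-1, 0, 0, 1], [0, 0, 0, 0], [0, 0, 0, 0], [1, 0, 0, -1]].
Applying the same elementary operations to the rows and columns of A produces a congruent diagonal matrix with entries -1, 0, 0, 0.
That gives 1 negative, 3 zero pivots.
The rank is the number of nonzero pivots: 1.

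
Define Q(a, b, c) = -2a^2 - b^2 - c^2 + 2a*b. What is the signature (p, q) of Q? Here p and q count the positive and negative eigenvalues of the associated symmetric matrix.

The associated matrix is A = [[-2, 1, 0], [1, -1, 0], [0, 0, -1]].
An LDLᵀ factorisation of A has diagonal entries -2, -1/2, -1.
So there are 3 negative pivots.

(0, 3)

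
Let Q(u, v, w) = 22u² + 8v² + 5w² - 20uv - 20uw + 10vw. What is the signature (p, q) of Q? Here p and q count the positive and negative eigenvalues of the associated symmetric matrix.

Write A = [[22, -10, -10], [-10, 8, 5], [-10, 5, 5]].
Row-reducing A symmetrically gives the diagonal entries 22, 38/11, 15/38.
Counting signs: 3 positive.

(3, 0)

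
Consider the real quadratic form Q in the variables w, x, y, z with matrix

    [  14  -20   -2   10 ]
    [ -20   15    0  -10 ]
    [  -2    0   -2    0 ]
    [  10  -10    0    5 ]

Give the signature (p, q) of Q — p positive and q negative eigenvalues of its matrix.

Applying the same elementary operations to the rows and columns of A produces a congruent diagonal matrix with entries 14, -95/7, -32/19, -5/8.
So there are 1 positive, 3 negative pivots.

(1, 3)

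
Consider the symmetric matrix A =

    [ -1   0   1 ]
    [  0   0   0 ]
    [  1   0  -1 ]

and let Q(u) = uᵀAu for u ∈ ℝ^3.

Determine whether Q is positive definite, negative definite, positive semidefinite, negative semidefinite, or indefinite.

Congruent diagonalization of A (simultaneous row and column reduction) yields pivots -1, 0, 0.
That gives 1 negative, 2 zero pivots.
Hence Q is negative semidefinite.

negative semidefinite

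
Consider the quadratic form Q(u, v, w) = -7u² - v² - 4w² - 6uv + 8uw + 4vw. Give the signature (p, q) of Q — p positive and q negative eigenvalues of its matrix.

Write A = [[-7, -3, 4], [-3, -1, 2], [4, 2, -4]].
An LDLᵀ factorisation of A has diagonal entries -7, 2/7, -2.
Counting signs: 1 positive, 2 negative.

(1, 2)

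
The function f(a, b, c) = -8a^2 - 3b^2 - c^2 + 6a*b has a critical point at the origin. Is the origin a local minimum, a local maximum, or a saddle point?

local maximum

The Hessian at the origin is H = [[-16, 6, 0], [6, -6, 0], [0, 0, -2]].
Row-reducing H symmetrically gives the diagonal entries -16, -15/4, -2.
Counting signs: 3 negative.
H is negative definite, so the origin is a strict local maximum.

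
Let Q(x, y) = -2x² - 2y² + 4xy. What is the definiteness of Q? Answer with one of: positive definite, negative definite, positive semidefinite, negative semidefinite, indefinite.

The symmetric matrix of Q is [[-2, 2], [2, -2]].
For the 2×2 matrix [[-2, 2], [2, -2]]: det = -2·-2 − (2)² = 0, trace = -4.
det = 0 so one eigenvalue is zero; the form is semidefinite with the sign of the trace.

negative semidefinite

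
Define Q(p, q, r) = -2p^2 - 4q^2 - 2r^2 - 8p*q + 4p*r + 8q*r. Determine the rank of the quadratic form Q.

2

The symmetric matrix is A = [[-2, -4, 2], [-4, -4, 4], [2, 4, -2]].
Row-reducing A symmetrically gives the diagonal entries -2, 4, 0.
So there are 1 positive, 1 negative, 1 zero pivots.
The rank is the number of nonzero pivots: 2.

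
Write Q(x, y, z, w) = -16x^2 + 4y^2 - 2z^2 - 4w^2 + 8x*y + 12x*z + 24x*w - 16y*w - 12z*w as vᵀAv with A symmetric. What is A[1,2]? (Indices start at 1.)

4

The coefficient of x·y in Q is 8. For a symmetric A this equals A[1,2] + A[2,1] = 2·A[1,2].
So A[1,2] = 8/2 = 4.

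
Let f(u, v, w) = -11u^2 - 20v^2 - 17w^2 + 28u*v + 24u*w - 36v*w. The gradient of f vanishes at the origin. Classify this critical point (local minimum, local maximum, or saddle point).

local maximum

The Hessian at the origin is H = [[-22, 28, 24], [28, -40, -36], [24, -36, -34]].
Row-reducing H symmetrically gives the diagonal entries -22, -48/11, -1.
That gives 3 negative pivots.
H is negative definite, so the origin is a strict local maximum.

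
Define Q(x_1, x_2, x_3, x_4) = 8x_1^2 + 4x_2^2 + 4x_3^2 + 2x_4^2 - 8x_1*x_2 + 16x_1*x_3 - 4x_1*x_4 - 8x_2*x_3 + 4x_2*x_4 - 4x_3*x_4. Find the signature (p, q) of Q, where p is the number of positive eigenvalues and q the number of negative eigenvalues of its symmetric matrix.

The associated matrix is A = [[8, -4, 8, -2], [-4, 4, -4, 2], [8, -4, 4, -2], [-2, 2, -2, 2]].
An LDLᵀ factorisation of A has diagonal entries 8, 2, -4, 1.
Counting signs: 3 positive, 1 negative.

(3, 1)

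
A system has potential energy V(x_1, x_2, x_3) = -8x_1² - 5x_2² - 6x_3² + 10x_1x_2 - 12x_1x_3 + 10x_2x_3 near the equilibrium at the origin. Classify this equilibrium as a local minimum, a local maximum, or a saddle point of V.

local maximum

The Hessian at the origin is H = [[-16, 10, -12], [10, -10, 10], [-12, 10, -12]].
Row-reducing H symmetrically gives the diagonal entries -16, -15/4, -4/3.
Counting signs: 3 negative.
H is negative definite, so the origin is a strict local maximum.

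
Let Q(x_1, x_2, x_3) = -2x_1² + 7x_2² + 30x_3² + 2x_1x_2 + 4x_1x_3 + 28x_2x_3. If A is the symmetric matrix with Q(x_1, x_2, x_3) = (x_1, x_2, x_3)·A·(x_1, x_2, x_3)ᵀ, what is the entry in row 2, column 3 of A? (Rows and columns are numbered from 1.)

The coefficient of x_2·x_3 in Q is 28. For a symmetric A this equals A[2,3] + A[3,2] = 2·A[2,3].
So A[2,3] = 28/2 = 14.

14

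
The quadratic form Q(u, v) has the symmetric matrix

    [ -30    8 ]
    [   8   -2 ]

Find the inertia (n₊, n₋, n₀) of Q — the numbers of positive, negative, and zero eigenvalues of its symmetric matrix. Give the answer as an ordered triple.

Row-reducing A symmetrically gives the diagonal entries -30, 2/15.
Counting signs: 1 positive, 1 negative.

(1, 1, 0)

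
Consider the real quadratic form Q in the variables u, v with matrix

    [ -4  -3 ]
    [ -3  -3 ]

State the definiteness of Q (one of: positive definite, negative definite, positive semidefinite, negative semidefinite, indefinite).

negative definite

Leading principal minors: Δ_1 = -4, Δ_2 = 3.
The signs alternate starting with Δ_1 < 0, so by Sylvester's criterion Q is negative definite.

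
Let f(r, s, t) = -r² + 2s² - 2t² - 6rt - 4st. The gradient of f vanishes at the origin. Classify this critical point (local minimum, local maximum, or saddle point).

saddle point

The Hessian at the origin is H = [[-2, 0, -6], [0, 4, -4], [-6, -4, -4]].
An LDLᵀ factorisation of H has diagonal entries -2, 4, 10.
That gives 2 positive, 1 negative pivots.
H is indefinite, so the origin is a saddle point.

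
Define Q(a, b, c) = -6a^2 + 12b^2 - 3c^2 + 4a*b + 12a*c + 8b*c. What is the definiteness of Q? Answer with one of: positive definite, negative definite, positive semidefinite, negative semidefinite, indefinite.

indefinite

The associated matrix is A = [[-6, 2, 6], [2, 12, 4], [6, 4, -3]].
Congruent diagonalization of A (simultaneous row and column reduction) yields pivots -6, 38/3, 3/19.
That gives 2 positive, 1 negative pivots.
Hence Q is indefinite.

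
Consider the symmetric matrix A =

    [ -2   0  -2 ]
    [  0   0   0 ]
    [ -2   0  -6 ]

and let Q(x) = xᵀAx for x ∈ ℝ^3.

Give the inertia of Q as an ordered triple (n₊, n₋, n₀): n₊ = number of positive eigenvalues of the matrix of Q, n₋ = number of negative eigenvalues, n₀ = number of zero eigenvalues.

Row-reducing A symmetrically gives the diagonal entries -2, 0, -4.
That gives 2 negative, 1 zero pivots.

(0, 2, 1)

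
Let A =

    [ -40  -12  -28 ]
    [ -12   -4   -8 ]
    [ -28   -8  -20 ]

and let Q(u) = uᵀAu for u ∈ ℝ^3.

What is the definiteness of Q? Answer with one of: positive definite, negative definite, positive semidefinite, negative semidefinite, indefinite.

negative semidefinite

Row-reducing A symmetrically gives the diagonal entries -40, -2/5, 0.
So there are 2 negative, 1 zero pivots.
Hence Q is negative semidefinite.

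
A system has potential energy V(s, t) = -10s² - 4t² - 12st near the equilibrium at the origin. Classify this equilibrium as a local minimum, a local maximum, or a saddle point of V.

local maximum

The Hessian at the origin is H = [[-20, -12], [-12, -8]].
det H = -20·-8 − (-12)² = 16 > 0 and H[1,1] = -20 < 0, so H is negative definite.
Therefore the origin is a local maximum.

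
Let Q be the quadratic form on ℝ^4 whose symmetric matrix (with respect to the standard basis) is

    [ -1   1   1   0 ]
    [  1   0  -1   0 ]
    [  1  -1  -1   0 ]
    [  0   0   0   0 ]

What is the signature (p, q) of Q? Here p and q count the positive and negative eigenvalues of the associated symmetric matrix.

(1, 1)

Applying the same elementary operations to the rows and columns of A produces a congruent diagonal matrix with entries -1, 1, 0, 0.
Counting signs: 1 positive, 1 negative, 2 zero.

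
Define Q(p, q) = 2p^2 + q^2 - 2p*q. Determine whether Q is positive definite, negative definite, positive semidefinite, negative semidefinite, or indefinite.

Write A = [[2, -1], [-1, 1]].
Row-reducing A symmetrically gives the diagonal entries 2, 1/2.
Counting signs: 2 positive.
Hence Q is positive definite.

positive definite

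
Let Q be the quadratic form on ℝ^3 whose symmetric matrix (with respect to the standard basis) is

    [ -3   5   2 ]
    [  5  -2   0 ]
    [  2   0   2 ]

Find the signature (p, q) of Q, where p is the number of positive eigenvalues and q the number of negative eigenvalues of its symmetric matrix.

(2, 1)

An LDLᵀ factorisation of A has diagonal entries -3, 19/3, 30/19.
So there are 2 positive, 1 negative pivots.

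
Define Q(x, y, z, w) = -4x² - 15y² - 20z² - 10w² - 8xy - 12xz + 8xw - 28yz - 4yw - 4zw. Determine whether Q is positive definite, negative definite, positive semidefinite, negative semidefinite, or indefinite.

The associated matrix is A = [[-4, -4, -6, 4], [-4, -15, -14, -2], [-6, -14, -20, -2], [4, -2, -2, -10]].
Congruent diagonalization of A (simultaneous row and column reduction) yields pivots -4, -11, -57/11, -10/57.
That gives 4 negative pivots.
Hence Q is negative definite.

negative definite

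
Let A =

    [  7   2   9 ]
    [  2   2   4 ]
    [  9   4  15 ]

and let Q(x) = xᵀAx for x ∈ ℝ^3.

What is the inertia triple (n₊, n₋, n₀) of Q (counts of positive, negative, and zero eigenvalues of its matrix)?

Symmetric row and column elimination reduces A to a congruent diagonal form with pivots 7, 10/7, 2.
That gives 3 positive pivots.

(3, 0, 0)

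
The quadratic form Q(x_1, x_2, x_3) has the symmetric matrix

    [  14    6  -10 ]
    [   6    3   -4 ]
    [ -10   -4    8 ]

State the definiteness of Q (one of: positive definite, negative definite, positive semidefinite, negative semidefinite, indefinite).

positive definite

Symmetric row and column elimination reduces A to a congruent diagonal form with pivots 14, 3/7, 2/3.
Counting signs: 3 positive.
Hence Q is positive definite.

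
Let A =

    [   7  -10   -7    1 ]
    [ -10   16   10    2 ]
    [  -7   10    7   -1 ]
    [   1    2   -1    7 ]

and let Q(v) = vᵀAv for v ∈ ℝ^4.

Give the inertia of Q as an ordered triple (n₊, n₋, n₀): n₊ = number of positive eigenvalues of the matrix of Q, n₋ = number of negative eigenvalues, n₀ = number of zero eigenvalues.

Applying the same elementary operations to the rows and columns of A produces a congruent diagonal matrix with entries 7, 12/7, 0, 0.
Counting signs: 2 positive, 2 zero.

(2, 0, 2)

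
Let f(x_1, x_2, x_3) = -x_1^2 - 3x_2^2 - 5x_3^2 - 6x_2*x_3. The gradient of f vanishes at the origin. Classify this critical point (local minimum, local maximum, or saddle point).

local maximum

The Hessian at the origin is H = [[-2, 0, 0], [0, -6, -6], [0, -6, -10]].
Symmetric row and column elimination reduces H to a congruent diagonal form with pivots -2, -6, -4.
So there are 3 negative pivots.
H is negative definite, so the origin is a strict local maximum.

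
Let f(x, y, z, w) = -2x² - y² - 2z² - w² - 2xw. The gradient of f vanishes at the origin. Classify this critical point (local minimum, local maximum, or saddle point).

local maximum

The Hessian at the origin is H = [[-4, 0, 0, -2], [0, -2, 0, 0], [0, 0, -4, 0], [-2, 0, 0, -2]].
Symmetric row and column elimination reduces H to a congruent diagonal form with pivots -4, -2, -4, -1.
So there are 4 negative pivots.
H is negative definite, so the origin is a strict local maximum.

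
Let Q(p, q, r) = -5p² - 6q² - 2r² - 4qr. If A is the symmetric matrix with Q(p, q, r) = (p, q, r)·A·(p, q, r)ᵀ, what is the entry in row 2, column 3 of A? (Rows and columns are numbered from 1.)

-2

The coefficient of q·r in Q is -4. For a symmetric A this equals A[2,3] + A[3,2] = 2·A[2,3].
So A[2,3] = -4/2 = -2.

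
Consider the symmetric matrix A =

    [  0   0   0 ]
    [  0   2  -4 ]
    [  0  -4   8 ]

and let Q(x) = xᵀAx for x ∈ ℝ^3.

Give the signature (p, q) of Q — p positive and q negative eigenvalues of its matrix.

Row-reducing A symmetrically gives the diagonal entries 0, 2, 0.
So there are 1 positive, 2 zero pivots.

(1, 0)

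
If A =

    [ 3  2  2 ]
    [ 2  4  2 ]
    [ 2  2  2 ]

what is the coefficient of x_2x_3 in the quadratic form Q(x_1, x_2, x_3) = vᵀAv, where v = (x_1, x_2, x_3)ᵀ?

4

The coefficient of x_2x_3 is A[2,3] + A[3,2] = 2·2 = 4.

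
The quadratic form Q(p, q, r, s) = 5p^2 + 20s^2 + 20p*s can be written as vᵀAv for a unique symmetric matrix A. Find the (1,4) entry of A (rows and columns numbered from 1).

The coefficient of p·s in Q is 20. For a symmetric A this equals A[1,4] + A[4,1] = 2·A[1,4].
So A[1,4] = 20/2 = 10.

10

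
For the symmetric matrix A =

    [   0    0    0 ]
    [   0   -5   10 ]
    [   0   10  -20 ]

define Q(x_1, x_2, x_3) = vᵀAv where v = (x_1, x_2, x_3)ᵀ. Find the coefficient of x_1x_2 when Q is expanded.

The coefficient of x_1x_2 is A[1,2] + A[2,1] = 2·0 = 0.

0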